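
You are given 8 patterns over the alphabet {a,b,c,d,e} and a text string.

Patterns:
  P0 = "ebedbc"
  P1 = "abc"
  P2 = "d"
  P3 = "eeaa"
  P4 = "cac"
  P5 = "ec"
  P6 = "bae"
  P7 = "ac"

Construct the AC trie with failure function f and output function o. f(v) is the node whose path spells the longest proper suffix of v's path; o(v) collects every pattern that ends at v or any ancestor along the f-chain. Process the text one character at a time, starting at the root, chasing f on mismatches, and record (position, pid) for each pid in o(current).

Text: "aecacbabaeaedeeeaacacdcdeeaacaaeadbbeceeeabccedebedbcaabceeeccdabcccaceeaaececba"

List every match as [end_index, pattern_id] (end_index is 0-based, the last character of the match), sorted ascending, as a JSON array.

Construct AC machine:
Trie nodes:
  n0 'ε': a→7 b→18 c→14 d→10 e→1
  n1 'e': b→2 c→17 e→11
  n2 'eb': e→3
  n3 'ebe': d→4
  n4 'ebed': b→5
  n5 'ebedb': c→6
  n6 'ebedbc': ·  ←P0
  n7 'a': b→8 c→21
  n8 'ab': c→9
  n9 'abc': ·  ←P1
  n10 'd': ·  ←P2
  n11 'ee': a→12
  n12 'eea': a→13
  n13 'eeaa': ·  ←P3
  n14 'c': a→15
  n15 'ca': c→16
  n16 'cac': ·  ←P4
  n17 'ec': ·  ←P5
  n18 'b': a→19
  n19 'ba': e→20
  n20 'bae': ·  ←P6
  n21 'ac': ·  ←P7

BFS fail/out derivation:
  n1('e'): parent n0 fail=0; on 'e' 0 → fail=0;  out ∅∪∅=∅
  n7('a'): parent n0 fail=0; on 'a' 0 → fail=0;  out ∅∪∅=∅
  n10('d'): parent n0 fail=0; on 'd' 0 → fail=0;  out {2}∪∅={2}
  n14('c'): parent n0 fail=0; on 'c' 0 → fail=0;  out ∅∪∅=∅
  n18('b'): parent n0 fail=0; on 'b' 0 → fail=0;  out ∅∪∅=∅
  n2('eb'): parent n1 fail=0; on 'b' 0 → fail=18;  out ∅∪∅=∅
  n8('ab'): parent n7 fail=0; on 'b' 0 → fail=18;  out ∅∪∅=∅
  n11('ee'): parent n1 fail=0; on 'e' 0 → fail=1;  out ∅∪∅=∅
  n15('ca'): parent n14 fail=0; on 'a' 0 → fail=7;  out ∅∪∅=∅
  n17('ec'): parent n1 fail=0; on 'c' 0 → fail=14;  out {5}∪∅={5}
  n19('ba'): parent n18 fail=0; on 'a' 0 → fail=7;  out ∅∪∅=∅
  n21('ac'): parent n7 fail=0; on 'c' 0 → fail=14;  out {7}∪∅={7}
  n3('ebe'): parent n2 fail=18; on 'e' 18→0 → fail=1;  out ∅∪∅=∅
  n9('abc'): parent n8 fail=18; on 'c' 18→0 → fail=14;  out {1}∪∅={1}
  n12('eea'): parent n11 fail=1; on 'a' 1→0 → fail=7;  out ∅∪∅=∅
  n16('cac'): parent n15 fail=7; on 'c' 7 → fail=21;  out {4}∪{7}={4,7}
  n20('bae'): parent n19 fail=7; on 'e' 7→0 → fail=1;  out {6}∪∅={6}
  n4('ebed'): parent n3 fail=1; on 'd' 1→0 → fail=10;  out ∅∪{2}={2}
  n13('eeaa'): parent n12 fail=7; on 'a' 7→0 → fail=7;  out {3}∪∅={3}
  n5('ebedb'): parent n4 fail=10; on 'b' 10→0 → fail=18;  out ∅∪∅=∅
  n6('ebedbc'): parent n5 fail=18; on 'c' 18→0 → fail=14;  out {0}∪∅={0}

Text stream:
i=0 'a': node 0→7
i=1 'e': node 7→1 (fail-walked)
i=2 'c': node 1→17  ** P5@[1:2]
i=3 'a': node 17→15 (fail-walked)
i=4 'c': node 15→16  ** P4@[2:4],P7@[3:4]
i=5 'b': node 16→18 (fail-walked)
i=6 'a': node 18→19
i=7 'b': node 19→8 (fail-walked)
i=8 'a': node 8→19 (fail-walked)
i=9 'e': node 19→20  ** P6@[7:9]
i=10 'a': node 20→7 (fail-walked)
i=11 'e': node 7→1 (fail-walked)
i=12 'd': node 1→10 (fail-walked)  ** P2@[12:12]
i=13 'e': node 10→1 (fail-walked)
i=14 'e': node 1→11
i=15 'e': node 11→11 (fail-walked)
i=16 'a': node 11→12
i=17 'a': node 12→13  ** P3@[14:17]
i=18 'c': node 13→21 (fail-walked)  ** P7@[17:18]
i=19 'a': node 21→15 (fail-walked)
i=20 'c': node 15→16  ** P4@[18:20],P7@[19:20]
i=21 'd': node 16→10 (fail-walked)  ** P2@[21:21]
i=22 'c': node 10→14 (fail-walked)
i=23 'd': node 14→10 (fail-walked)  ** P2@[23:23]
i=24 'e': node 10→1 (fail-walked)
i=25 'e': node 1→11
i=26 'a': node 11→12
i=27 'a': node 12→13  ** P3@[24:27]
i=28 'c': node 13→21 (fail-walked)  ** P7@[27:28]
i=29 'a': node 21→15 (fail-walked)
i=30 'a': node 15→7 (fail-walked)
i=31 'e': node 7→1 (fail-walked)
i=32 'a': node 1→7 (fail-walked)
i=33 'd': node 7→10 (fail-walked)  ** P2@[33:33]
i=34 'b': node 10→18 (fail-walked)
i=35 'b': node 18→18 (fail-walked)
i=36 'e': node 18→1 (fail-walked)
i=37 'c': node 1→17  ** P5@[36:37]
i=38 'e': node 17→1 (fail-walked)
i=39 'e': node 1→11
i=40 'e': node 11→11 (fail-walked)
i=41 'a': node 11→12
i=42 'b': node 12→8 (fail-walked)
i=43 'c': node 8→9  ** P1@[41:43]
i=44 'c': node 9→14 (fail-walked)
i=45 'e': node 14→1 (fail-walked)
i=46 'd': node 1→10 (fail-walked)  ** P2@[46:46]
i=47 'e': node 10→1 (fail-walked)
i=48 'b': node 1→2
i=49 'e': node 2→3
i=50 'd': node 3→4  ** P2@[50:50]
i=51 'b': node 4→5
i=52 'c': node 5→6  ** P0@[47:52]
i=53 'a': node 6→15 (fail-walked)
i=54 'a': node 15→7 (fail-walked)
i=55 'b': node 7→8
i=56 'c': node 8→9  ** P1@[54:56]
i=57 'e': node 9→1 (fail-walked)
i=58 'e': node 1→11
i=59 'e': node 11→11 (fail-walked)
i=60 'c': node 11→17 (fail-walked)  ** P5@[59:60]
i=61 'c': node 17→14 (fail-walked)
i=62 'd': node 14→10 (fail-walked)  ** P2@[62:62]
i=63 'a': node 10→7 (fail-walked)
i=64 'b': node 7→8
i=65 'c': node 8→9  ** P1@[63:65]
i=66 'c': node 9→14 (fail-walked)
i=67 'c': node 14→14 (fail-walked)
i=68 'a': node 14→15
i=69 'c': node 15→16  ** P4@[67:69],P7@[68:69]
i=70 'e': node 16→1 (fail-walked)
i=71 'e': node 1→11
i=72 'a': node 11→12
i=73 'a': node 12→13  ** P3@[70:73]
i=74 'e': node 13→1 (fail-walked)
i=75 'c': node 1→17  ** P5@[74:75]
i=76 'e': node 17→1 (fail-walked)
i=77 'c': node 1→17  ** P5@[76:77]
i=78 'b': node 17→18 (fail-walked)
i=79 'a': node 18→19

Matches: [[2,5],[4,4],[4,7],[9,6],[12,2],[17,3],[18,7],[20,4],[20,7],[21,2],[23,2],[27,3],[28,7],[33,2],[37,5],[43,1],[46,2],[50,2],[52,0],[56,1],[60,5],[62,2],[65,1],[69,4],[69,7],[73,3],[75,5],[77,5]]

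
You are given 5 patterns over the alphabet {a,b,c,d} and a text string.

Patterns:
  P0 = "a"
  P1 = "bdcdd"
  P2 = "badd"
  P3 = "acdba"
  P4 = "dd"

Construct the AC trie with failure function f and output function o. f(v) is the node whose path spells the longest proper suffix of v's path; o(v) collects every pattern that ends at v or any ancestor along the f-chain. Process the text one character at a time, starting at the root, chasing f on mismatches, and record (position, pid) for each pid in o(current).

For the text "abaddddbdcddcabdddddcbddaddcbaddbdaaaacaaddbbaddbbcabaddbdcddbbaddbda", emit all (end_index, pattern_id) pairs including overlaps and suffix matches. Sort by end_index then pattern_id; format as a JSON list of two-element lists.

Build automaton:
Trie (insert patterns):
  n0 'ε': a→1 b→2 d→14
  n1 'a': c→10  [P0 ends]
  n2 'b': a→7 d→3
  n3 'bd': c→4
  n4 'bdc': d→5
  n5 'bdcd': d→6
  n6 'bdcdd': ·  [P1 ends]
  n7 'ba': d→8
  n8 'bad': d→9
  n9 'badd': ·  [P2 ends]
  n10 'ac': d→11
  n11 'acd': b→12
  n12 'acdb': a→13
  n13 'acdba': ·  [P3 ends]
  n14 'd': d→15
  n15 'dd': ·  [P4 ends]

Failure links (BFS by depth):
  fail(1) 'a': from fail(0)=0 chase 'a': 0 ⇒ 0;  out={0}∪out(0)={0}
  fail(2) 'b': from fail(0)=0 chase 'b': 0 ⇒ 0;  out=∅∪out(0)=∅
  fail(14) 'd': from fail(0)=0 chase 'd': 0 ⇒ 0;  out=∅∪out(0)=∅
  fail(3) 'bd': from fail(2)=0 chase 'd': 0 ⇒ 14;  out=∅∪out(14)=∅
  fail(7) 'ba': from fail(2)=0 chase 'a': 0 ⇒ 1;  out=∅∪out(1)={0}
  fail(10) 'ac': from fail(1)=0 chase 'c': 0 ⇒ 0;  out=∅∪out(0)=∅
  fail(15) 'dd': from fail(14)=0 chase 'd': 0 ⇒ 14;  out={4}∪out(14)={4}
  fail(4) 'bdc': from fail(3)=14 chase 'c': 14→0 ⇒ 0;  out=∅∪out(0)=∅
  fail(8) 'bad': from fail(7)=1 chase 'd': 1→0 ⇒ 14;  out=∅∪out(14)=∅
  fail(11) 'acd': from fail(10)=0 chase 'd': 0 ⇒ 14;  out=∅∪out(14)=∅
  fail(5) 'bdcd': from fail(4)=0 chase 'd': 0 ⇒ 14;  out=∅∪out(14)=∅
  fail(9) 'badd': from fail(8)=14 chase 'd': 14 ⇒ 15;  out={2}∪out(15)={2,4}
  fail(12) 'acdb': from fail(11)=14 chase 'b': 14→0 ⇒ 2;  out=∅∪out(2)=∅
  fail(6) 'bdcdd': from fail(5)=14 chase 'd': 14 ⇒ 15;  out={1}∪out(15)={1,4}
  fail(13) 'acdba': from fail(12)=2 chase 'a': 2 ⇒ 7;  out={3}∪out(7)={0,3}

Run:
pos 0 'a': at 1  ** P0@[0:0]
pos 1 'b': at 2 (fail-walked)
pos 2 'a': at 7  ** P0@[2:2]
pos 3 'd': at 8
pos 4 'd': at 9  ** P2@[1:4],P4@[3:4]
pos 5 'd': at 15 (fail-walked)  ** P4@[4:5]
pos 6 'd': at 15 (fail-walked)  ** P4@[5:6]
pos 7 'b': at 2 (fail-walked)
pos 8 'd': at 3
pos 9 'c': at 4
pos 10 'd': at 5
pos 11 'd': at 6  ** P1@[7:11],P4@[10:11]
pos 12 'c': at 0 (fail-walked)
pos 13 'a': at 1  ** P0@[13:13]
pos 14 'b': at 2 (fail-walked)
pos 15 'd': at 3
pos 16 'd': at 15 (fail-walked)  ** P4@[15:16]
pos 17 'd': at 15 (fail-walked)  ** P4@[16:17]
pos 18 'd': at 15 (fail-walked)  ** P4@[17:18]
pos 19 'd': at 15 (fail-walked)  ** P4@[18:19]
pos 20 'c': at 0 (fail-walked)
pos 21 'b': at 2
pos 22 'd': at 3
pos 23 'd': at 15 (fail-walked)  ** P4@[22:23]
pos 24 'a': at 1 (fail-walked)  ** P0@[24:24]
pos 25 'd': at 14 (fail-walked)
pos 26 'd': at 15  ** P4@[25:26]
pos 27 'c': at 0 (fail-walked)
pos 28 'b': at 2
pos 29 'a': at 7  ** P0@[29:29]
pos 30 'd': at 8
pos 31 'd': at 9  ** P2@[28:31],P4@[30:31]
pos 32 'b': at 2 (fail-walked)
pos 33 'd': at 3
pos 34 'a': at 1 (fail-walked)  ** P0@[34:34]
pos 35 'a': at 1 (fail-walked)  ** P0@[35:35]
pos 36 'a': at 1 (fail-walked)  ** P0@[36:36]
pos 37 'a': at 1 (fail-walked)  ** P0@[37:37]
pos 38 'c': at 10
pos 39 'a': at 1 (fail-walked)  ** P0@[39:39]
pos 40 'a': at 1 (fail-walked)  ** P0@[40:40]
pos 41 'd': at 14 (fail-walked)
pos 42 'd': at 15  ** P4@[41:42]
pos 43 'b': at 2 (fail-walked)
pos 44 'b': at 2 (fail-walked)
pos 45 'a': at 7  ** P0@[45:45]
pos 46 'd': at 8
pos 47 'd': at 9  ** P2@[44:47],P4@[46:47]
pos 48 'b': at 2 (fail-walked)
pos 49 'b': at 2 (fail-walked)
pos 50 'c': at 0 (fail-walked)
pos 51 'a': at 1  ** P0@[51:51]
pos 52 'b': at 2 (fail-walked)
pos 53 'a': at 7  ** P0@[53:53]
pos 54 'd': at 8
pos 55 'd': at 9  ** P2@[52:55],P4@[54:55]
pos 56 'b': at 2 (fail-walked)
pos 57 'd': at 3
pos 58 'c': at 4
pos 59 'd': at 5
pos 60 'd': at 6  ** P1@[56:60],P4@[59:60]
pos 61 'b': at 2 (fail-walked)
pos 62 'b': at 2 (fail-walked)
pos 63 'a': at 7  ** P0@[63:63]
pos 64 'd': at 8
pos 65 'd': at 9  ** P2@[62:65],P4@[64:65]
pos 66 'b': at 2 (fail-walked)
pos 67 'd': at 3
pos 68 'a': at 1 (fail-walked)  ** P0@[68:68]

All matches (sorted): [[0,0],[2,0],[4,2],[4,4],[5,4],[6,4],[11,1],[11,4],[13,0],[16,4],[17,4],[18,4],[19,4],[23,4],[24,0],[26,4],[29,0],[31,2],[31,4],[34,0],[35,0],[36,0],[37,0],[39,0],[40,0],[42,4],[45,0],[47,2],[47,4],[51,0],[53,0],[55,2],[55,4],[60,1],[60,4],[63,0],[65,2],[65,4],[68,0]]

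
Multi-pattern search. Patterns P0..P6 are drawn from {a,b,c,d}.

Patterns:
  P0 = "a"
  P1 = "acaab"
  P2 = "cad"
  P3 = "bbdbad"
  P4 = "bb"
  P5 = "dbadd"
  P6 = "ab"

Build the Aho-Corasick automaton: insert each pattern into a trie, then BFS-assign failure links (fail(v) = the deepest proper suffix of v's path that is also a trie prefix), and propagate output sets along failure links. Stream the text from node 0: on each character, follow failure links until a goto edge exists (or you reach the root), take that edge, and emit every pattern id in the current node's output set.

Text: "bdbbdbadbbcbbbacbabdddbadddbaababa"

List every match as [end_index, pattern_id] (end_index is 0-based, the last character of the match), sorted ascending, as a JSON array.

Build automaton:
Trie (insert patterns):
  n0 'ε': a→1 b→9 c→6 d→15
  n1 'a': b→20 c→2  ←P0
  n2 'ac': a→3
  n3 'aca': a→4
  n4 'acaa': b→5
  n5 'acaab': ·  ←P1
  n6 'c': a→7
  n7 'ca': d→8
  n8 'cad': ·  ←P2
  n9 'b': b→10
  n10 'bb': d→11  ←P4
  n11 'bbd': b→12
  n12 'bbdb': a→13
  n13 'bbdba': d→14
  n14 'bbdbad': ·  ←P3
  n15 'd': b→16
  n16 'db': a→17
  n17 'dba': d→18
  n18 'dbad': d→19
  n19 'dbadd': ·  ←P5
  n20 'ab': ·  ←P6

BFS fail/out derivation:
  n1('a'): parent n0 fail=0; on 'a' 0 → fail=0;  out {0}∪∅={0}
  n6('c'): parent n0 fail=0; on 'c' 0 → fail=0;  out ∅∪∅=∅
  n9('b'): parent n0 fail=0; on 'b' 0 → fail=0;  out ∅∪∅=∅
  n15('d'): parent n0 fail=0; on 'd' 0 → fail=0;  out ∅∪∅=∅
  n2('ac'): parent n1 fail=0; on 'c' 0 → fail=6;  out ∅∪∅=∅
  n7('ca'): parent n6 fail=0; on 'a' 0 → fail=1;  out ∅∪{0}={0}
  n10('bb'): parent n9 fail=0; on 'b' 0 → fail=9;  out {4}∪∅={4}
  n16('db'): parent n15 fail=0; on 'b' 0 → fail=9;  out ∅∪∅=∅
  n20('ab'): parent n1 fail=0; on 'b' 0 → fail=9;  out {6}∪∅={6}
  n3('aca'): parent n2 fail=6; on 'a' 6 → fail=7;  out ∅∪{0}={0}
  n8('cad'): parent n7 fail=1; on 'd' 1→0 → fail=15;  out {2}∪∅={2}
  n11('bbd'): parent n10 fail=9; on 'd' 9→0 → fail=15;  out ∅∪∅=∅
  n17('dba'): parent n16 fail=9; on 'a' 9→0 → fail=1;  out ∅∪{0}={0}
  n4('acaa'): parent n3 fail=7; on 'a' 7→1→0 → fail=1;  out ∅∪{0}={0}
  n12('bbdb'): parent n11 fail=15; on 'b' 15 → fail=16;  out ∅∪∅=∅
  n18('dbad'): parent n17 fail=1; on 'd' 1→0 → fail=15;  out ∅∪∅=∅
  n5('acaab'): parent n4 fail=1; on 'b' 1 → fail=20;  out {1}∪{6}={1,6}
  n13('bbdba'): parent n12 fail=16; on 'a' 16 → fail=17;  out ∅∪{0}={0}
  n19('dbadd'): parent n18 fail=15; on 'd' 15→0 → fail=15;  out {5}∪∅={5}
  n14('bbdbad'): parent n13 fail=17; on 'd' 17 → fail=18;  out {3}∪∅={3}

Run:
i=0 'b': node 0→9
i=1 'd': node 9→15 (via fail)
i=2 'b': node 15→16
i=3 'b': node 16→10 (via fail)  emit P4@[2:3]
i=4 'd': node 10→11
i=5 'b': node 11→12
i=6 'a': node 12→13  emit P0@[6:6]
i=7 'd': node 13→14  emit P3@[2:7]
i=8 'b': node 14→16 (via fail)
i=9 'b': node 16→10 (via fail)  emit P4@[8:9]
i=10 'c': node 10→6 (via fail)
i=11 'b': node 6→9 (via fail)
i=12 'b': node 9→10  emit P4@[11:12]
i=13 'b': node 10→10 (via fail)  emit P4@[12:13]
i=14 'a': node 10→1 (via fail)  emit P0@[14:14]
i=15 'c': node 1→2
i=16 'b': node 2→9 (via fail)
i=17 'a': node 9→1 (via fail)  emit P0@[17:17]
i=18 'b': node 1→20  emit P6@[17:18]
i=19 'd': node 20→15 (via fail)
i=20 'd': node 15→15 (via fail)
i=21 'd': node 15→15 (via fail)
i=22 'b': node 15→16
i=23 'a': node 16→17  emit P0@[23:23]
i=24 'd': node 17→18
i=25 'd': node 18→19  emit P5@[21:25]
i=26 'd': node 19→15 (via fail)
i=27 'b': node 15→16
i=28 'a': node 16→17  emit P0@[28:28]
i=29 'a': node 17→1 (via fail)  emit P0@[29:29]
i=30 'b': node 1→20  emit P6@[29:30]
i=31 'a': node 20→1 (via fail)  emit P0@[31:31]
i=32 'b': node 1→20  emit P6@[31:32]
i=33 'a': node 20→1 (via fail)  emit P0@[33:33]

All matches (sorted): [[3,4],[6,0],[7,3],[9,4],[12,4],[13,4],[14,0],[17,0],[18,6],[23,0],[25,5],[28,0],[29,0],[30,6],[31,0],[32,6],[33,0]]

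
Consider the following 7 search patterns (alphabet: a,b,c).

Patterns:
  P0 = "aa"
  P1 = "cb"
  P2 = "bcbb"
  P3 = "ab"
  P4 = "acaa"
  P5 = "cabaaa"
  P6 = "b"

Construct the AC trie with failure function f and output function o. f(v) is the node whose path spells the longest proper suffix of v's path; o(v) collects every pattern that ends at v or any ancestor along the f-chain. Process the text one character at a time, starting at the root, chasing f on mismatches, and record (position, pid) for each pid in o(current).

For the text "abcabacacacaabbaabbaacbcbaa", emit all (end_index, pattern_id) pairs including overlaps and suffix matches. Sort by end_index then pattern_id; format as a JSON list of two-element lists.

Build:
Trie (insert patterns):
  n0 'ε': a→1 b→5 c→3
  n1 'a': a→2 b→9 c→10
  n2 'aa': ·  [P0 ends]
  n3 'c': a→13 b→4
  n4 'cb': ·  [P1 ends]
  n5 'b': c→6  [P6 ends]
  n6 'bc': b→7
  n7 'bcb': b→8
  n8 'bcbb': ·  [P2 ends]
  n9 'ab': ·  [P3 ends]
  n10 'ac': a→11
  n11 'aca': a→12
  n12 'acaa': ·  [P4 ends]
  n13 'ca': b→14
  n14 'cab': a→15
  n15 'caba': a→16
  n16 'cabaa': a→17
  n17 'cabaaa': ·  [P5 ends]

Failure links (BFS by depth):
  fail(1) 'a': from fail(0)=0 chase 'a': 0 ⇒ 0;  out=∅∪out(0)=∅
  fail(3) 'c': from fail(0)=0 chase 'c': 0 ⇒ 0;  out=∅∪out(0)=∅
  fail(5) 'b': from fail(0)=0 chase 'b': 0 ⇒ 0;  out={6}∪out(0)={6}
  fail(2) 'aa': from fail(1)=0 chase 'a': 0 ⇒ 1;  out={0}∪out(1)={0}
  fail(4) 'cb': from fail(3)=0 chase 'b': 0 ⇒ 5;  out={1}∪out(5)={1,6}
  fail(6) 'bc': from fail(5)=0 chase 'c': 0 ⇒ 3;  out=∅∪out(3)=∅
  fail(9) 'ab': from fail(1)=0 chase 'b': 0 ⇒ 5;  out={3}∪out(5)={3,6}
  fail(10) 'ac': from fail(1)=0 chase 'c': 0 ⇒ 3;  out=∅∪out(3)=∅
  fail(13) 'ca': from fail(3)=0 chase 'a': 0 ⇒ 1;  out=∅∪out(1)=∅
  fail(7) 'bcb': from fail(6)=3 chase 'b': 3 ⇒ 4;  out=∅∪out(4)={1,6}
  fail(11) 'aca': from fail(10)=3 chase 'a': 3 ⇒ 13;  out=∅∪out(13)=∅
  fail(14) 'cab': from fail(13)=1 chase 'b': 1 ⇒ 9;  out=∅∪out(9)={3,6}
  fail(8) 'bcbb': from fail(7)=4 chase 'b': 4→5→0 ⇒ 5;  out={2}∪out(5)={2,6}
  fail(12) 'acaa': from fail(11)=13 chase 'a': 13→1 ⇒ 2;  out={4}∪out(2)={0,4}
  fail(15) 'caba': from fail(14)=9 chase 'a': 9→5→0 ⇒ 1;  out=∅∪out(1)=∅
  fail(16) 'cabaa': from fail(15)=1 chase 'a': 1 ⇒ 2;  out=∅∪out(2)={0}
  fail(17) 'cabaaa': from fail(16)=2 chase 'a': 2→1 ⇒ 2;  out={5}∪out(2)={0,5}

Text stream:
[0] read 'a'  n0⇒n1
[1] read 'b'  n1⇒n9  ** P3@[0:1],P6@[1:1]
[2] read 'c'  n9⇒n6 (via fail)
[3] read 'a'  n6⇒n13 (via fail)
[4] read 'b'  n13⇒n14  ** P3@[3:4],P6@[4:4]
[5] read 'a'  n14⇒n15
[6] read 'c'  n15⇒n10 (via fail)
[7] read 'a'  n10⇒n11
[8] read 'c'  n11⇒n10 (via fail)
[9] read 'a'  n10⇒n11
[10] read 'c'  n11⇒n10 (via fail)
[11] read 'a'  n10⇒n11
[12] read 'a'  n11⇒n12  ** P0@[11:12],P4@[9:12]
[13] read 'b'  n12⇒n9 (via fail)  ** P3@[12:13],P6@[13:13]
[14] read 'b'  n9⇒n5 (via fail)  ** P6@[14:14]
[15] read 'a'  n5⇒n1 (via fail)
[16] read 'a'  n1⇒n2  ** P0@[15:16]
[17] read 'b'  n2⇒n9 (via fail)  ** P3@[16:17],P6@[17:17]
[18] read 'b'  n9⇒n5 (via fail)  ** P6@[18:18]
[19] read 'a'  n5⇒n1 (via fail)
[20] read 'a'  n1⇒n2  ** P0@[19:20]
[21] read 'c'  n2⇒n10 (via fail)
[22] read 'b'  n10⇒n4 (via fail)  ** P1@[21:22],P6@[22:22]
[23] read 'c'  n4⇒n6 (via fail)
[24] read 'b'  n6⇒n7  ** P1@[23:24],P6@[24:24]
[25] read 'a'  n7⇒n1 (via fail)
[26] read 'a'  n1⇒n2  ** P0@[25:26]

Matches: [[1,3],[1,6],[4,3],[4,6],[12,0],[12,4],[13,3],[13,6],[14,6],[16,0],[17,3],[17,6],[18,6],[20,0],[22,1],[22,6],[24,1],[24,6],[26,0]]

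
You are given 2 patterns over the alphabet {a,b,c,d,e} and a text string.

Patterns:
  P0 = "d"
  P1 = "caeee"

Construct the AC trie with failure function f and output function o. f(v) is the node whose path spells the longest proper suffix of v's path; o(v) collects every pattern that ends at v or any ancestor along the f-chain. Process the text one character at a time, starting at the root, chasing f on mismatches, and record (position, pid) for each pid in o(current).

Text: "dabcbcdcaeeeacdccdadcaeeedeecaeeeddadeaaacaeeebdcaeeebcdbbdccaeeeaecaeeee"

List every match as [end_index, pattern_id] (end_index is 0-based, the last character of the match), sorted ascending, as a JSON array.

Construct AC machine:
Trie nodes:
  n0 'ε': c→2 d→1
  n1 'd': ·  [P0 ends]
  n2 'c': a→3
  n3 'ca': e→4
  n4 'cae': e→5
  n5 'caee': e→6
  n6 'caeee': ·  [P1 ends]

BFS fail/out derivation:
  fail(1) 'd': from fail(0)=0 chase 'd': 0 ⇒ 0;  out={0}∪out(0)={0}
  fail(2) 'c': from fail(0)=0 chase 'c': 0 ⇒ 0;  out=∅∪out(0)=∅
  fail(3) 'ca': from fail(2)=0 chase 'a': 0 ⇒ 0;  out=∅∪out(0)=∅
  fail(4) 'cae': from fail(3)=0 chase 'e': 0 ⇒ 0;  out=∅∪out(0)=∅
  fail(5) 'caee': from fail(4)=0 chase 'e': 0 ⇒ 0;  out=∅∪out(0)=∅
  fail(6) 'caeee': from fail(5)=0 chase 'e': 0 ⇒ 0;  out={1}∪out(0)={1}

Run:
pos 0 'd': at 1  emit P0@[0:0]
pos 1 'a': at 0 (fail-walked)
pos 2 'b': at 0
pos 3 'c': at 2
pos 4 'b': at 0 (fail-walked)
pos 5 'c': at 2
pos 6 'd': at 1 (fail-walked)  emit P0@[6:6]
pos 7 'c': at 2 (fail-walked)
pos 8 'a': at 3
pos 9 'e': at 4
pos 10 'e': at 5
pos 11 'e': at 6  emit P1@[7:11]
pos 12 'a': at 0 (fail-walked)
pos 13 'c': at 2
pos 14 'd': at 1 (fail-walked)  emit P0@[14:14]
pos 15 'c': at 2 (fail-walked)
pos 16 'c': at 2 (fail-walked)
pos 17 'd': at 1 (fail-walked)  emit P0@[17:17]
pos 18 'a': at 0 (fail-walked)
pos 19 'd': at 1  emit P0@[19:19]
pos 20 'c': at 2 (fail-walked)
pos 21 'a': at 3
pos 22 'e': at 4
pos 23 'e': at 5
pos 24 'e': at 6  emit P1@[20:24]
pos 25 'd': at 1 (fail-walked)  emit P0@[25:25]
pos 26 'e': at 0 (fail-walked)
pos 27 'e': at 0
pos 28 'c': at 2
pos 29 'a': at 3
pos 30 'e': at 4
pos 31 'e': at 5
pos 32 'e': at 6  emit P1@[28:32]
pos 33 'd': at 1 (fail-walked)  emit P0@[33:33]
pos 34 'd': at 1 (fail-walked)  emit P0@[34:34]
pos 35 'a': at 0 (fail-walked)
pos 36 'd': at 1  emit P0@[36:36]
pos 37 'e': at 0 (fail-walked)
pos 38 'a': at 0
pos 39 'a': at 0
pos 40 'a': at 0
pos 41 'c': at 2
pos 42 'a': at 3
pos 43 'e': at 4
pos 44 'e': at 5
pos 45 'e': at 6  emit P1@[41:45]
pos 46 'b': at 0 (fail-walked)
pos 47 'd': at 1  emit P0@[47:47]
pos 48 'c': at 2 (fail-walked)
pos 49 'a': at 3
pos 50 'e': at 4
pos 51 'e': at 5
pos 52 'e': at 6  emit P1@[48:52]
pos 53 'b': at 0 (fail-walked)
pos 54 'c': at 2
pos 55 'd': at 1 (fail-walked)  emit P0@[55:55]
pos 56 'b': at 0 (fail-walked)
pos 57 'b': at 0
pos 58 'd': at 1  emit P0@[58:58]
pos 59 'c': at 2 (fail-walked)
pos 60 'c': at 2 (fail-walked)
pos 61 'a': at 3
pos 62 'e': at 4
pos 63 'e': at 5
pos 64 'e': at 6  emit P1@[60:64]
pos 65 'a': at 0 (fail-walked)
pos 66 'e': at 0
pos 67 'c': at 2
pos 68 'a': at 3
pos 69 'e': at 4
pos 70 'e': at 5
pos 71 'e': at 6  emit P1@[67:71]
pos 72 'e': at 0 (fail-walked)

Result: [[0,0],[6,0],[11,1],[14,0],[17,0],[19,0],[24,1],[25,0],[32,1],[33,0],[34,0],[36,0],[45,1],[47,0],[52,1],[55,0],[58,0],[64,1],[71,1]]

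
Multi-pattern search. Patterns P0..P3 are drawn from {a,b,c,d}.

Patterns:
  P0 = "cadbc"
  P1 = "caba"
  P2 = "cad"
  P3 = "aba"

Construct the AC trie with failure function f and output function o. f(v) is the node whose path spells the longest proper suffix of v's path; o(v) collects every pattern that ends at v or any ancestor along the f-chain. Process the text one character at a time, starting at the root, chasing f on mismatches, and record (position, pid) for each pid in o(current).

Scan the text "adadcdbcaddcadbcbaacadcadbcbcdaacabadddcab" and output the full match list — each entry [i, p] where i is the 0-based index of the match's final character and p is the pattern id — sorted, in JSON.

Construct AC machine:
Trie nodes:
  n0 'ε': a→8 c→1
  n1 'c': a→2
  n2 'ca': b→6 d→3
  n3 'cad': b→4  [P2 ends]
  n4 'cadb': c→5
  n5 'cadbc': ·  [P0 ends]
  n6 'cab': a→7
  n7 'caba': ·  [P1 ends]
  n8 'a': b→9
  n9 'ab': a→10
  n10 'aba': ·  [P3 ends]

BFS fail/out derivation:
  n1('c'): parent n0 fail=0; on 'c' 0 → fail=0;  out ∅∪∅=∅
  n8('a'): parent n0 fail=0; on 'a' 0 → fail=0;  out ∅∪∅=∅
  n2('ca'): parent n1 fail=0; on 'a' 0 → fail=8;  out ∅∪∅=∅
  n9('ab'): parent n8 fail=0; on 'b' 0 → fail=0;  out ∅∪∅=∅
  n3('cad'): parent n2 fail=8; on 'd' 8→0 → fail=0;  out {2}∪∅={2}
  n6('cab'): parent n2 fail=8; on 'b' 8 → fail=9;  out ∅∪∅=∅
  n10('aba'): parent n9 fail=0; on 'a' 0 → fail=8;  out {3}∪∅={3}
  n4('cadb'): parent n3 fail=0; on 'b' 0 → fail=0;  out ∅∪∅=∅
  n7('caba'): parent n6 fail=9; on 'a' 9 → fail=10;  out {1}∪{3}={1,3}
  n5('cadbc'): parent n4 fail=0; on 'c' 0 → fail=1;  out {0}∪∅={0}

Scan:
pos 0 'a': at 8
pos 1 'd': at 0 (fail-walked)
pos 2 'a': at 8
pos 3 'd': at 0 (fail-walked)
pos 4 'c': at 1
pos 5 'd': at 0 (fail-walked)
pos 6 'b': at 0
pos 7 'c': at 1
pos 8 'a': at 2
pos 9 'd': at 3  ** P2@[7:9]
pos 10 'd': at 0 (fail-walked)
pos 11 'c': at 1
pos 12 'a': at 2
pos 13 'd': at 3  ** P2@[11:13]
pos 14 'b': at 4
pos 15 'c': at 5  ** P0@[11:15]
pos 16 'b': at 0 (fail-walked)
pos 17 'a': at 8
pos 18 'a': at 8 (fail-walked)
pos 19 'c': at 1 (fail-walked)
pos 20 'a': at 2
pos 21 'd': at 3  ** P2@[19:21]
pos 22 'c': at 1 (fail-walked)
pos 23 'a': at 2
pos 24 'd': at 3  ** P2@[22:24]
pos 25 'b': at 4
pos 26 'c': at 5  ** P0@[22:26]
pos 27 'b': at 0 (fail-walked)
pos 28 'c': at 1
pos 29 'd': at 0 (fail-walked)
pos 30 'a': at 8
pos 31 'a': at 8 (fail-walked)
pos 32 'c': at 1 (fail-walked)
pos 33 'a': at 2
pos 34 'b': at 6
pos 35 'a': at 7  ** P1@[32:35],P3@[33:35]
pos 36 'd': at 0 (fail-walked)
pos 37 'd': at 0
pos 38 'd': at 0
pos 39 'c': at 1
pos 40 'a': at 2
pos 41 'b': at 6

Matches: [[9,2],[13,2],[15,0],[21,2],[24,2],[26,0],[35,1],[35,3]]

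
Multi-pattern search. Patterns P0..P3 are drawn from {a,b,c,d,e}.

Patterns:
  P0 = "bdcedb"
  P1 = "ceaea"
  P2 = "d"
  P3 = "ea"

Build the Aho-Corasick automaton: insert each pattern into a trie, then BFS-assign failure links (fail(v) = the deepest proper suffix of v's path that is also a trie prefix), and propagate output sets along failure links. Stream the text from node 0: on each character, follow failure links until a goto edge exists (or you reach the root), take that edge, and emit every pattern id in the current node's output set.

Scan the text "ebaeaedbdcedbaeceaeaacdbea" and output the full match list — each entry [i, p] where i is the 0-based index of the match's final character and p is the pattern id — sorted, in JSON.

Build automaton:
Trie (insert patterns):
  0='ε' goto b→1 c→7 d→12 e→13
  1='b' goto d→2
  2='bd' goto c→3
  3='bdc' goto e→4
  4='bdce' goto d→5
  5='bdced' goto b→6
  6='bdcedb' goto ·  [P0 ends]
  7='c' goto e→8
  8='ce' goto a→9
  9='cea' goto e→10
  10='ceae' goto a→11
  11='ceaea' goto ·  [P1 ends]
  12='d' goto ·  [P2 ends]
  13='e' goto a→14
  14='ea' goto ·  [P3 ends]

BFS fail/out derivation:
  n1('b'): parent n0 fail=0; on 'b' 0 → fail=0;  out ∅∪∅=∅
  n7('c'): parent n0 fail=0; on 'c' 0 → fail=0;  out ∅∪∅=∅
  n12('d'): parent n0 fail=0; on 'd' 0 → fail=0;  out {2}∪∅={2}
  n13('e'): parent n0 fail=0; on 'e' 0 → fail=0;  out ∅∪∅=∅
  n2('bd'): parent n1 fail=0; on 'd' 0 → fail=12;  out ∅∪{2}={2}
  n8('ce'): parent n7 fail=0; on 'e' 0 → fail=13;  out ∅∪∅=∅
  n14('ea'): parent n13 fail=0; on 'a' 0 → fail=0;  out {3}∪∅={3}
  n3('bdc'): parent n2 fail=12; on 'c' 12→0 → fail=7;  out ∅∪∅=∅
  n9('cea'): parent n8 fail=13; on 'a' 13 → fail=14;  out ∅∪{3}={3}
  n4('bdce'): parent n3 fail=7; on 'e' 7 → fail=8;  out ∅∪∅=∅
  n10('ceae'): parent n9 fail=14; on 'e' 14→0 → fail=13;  out ∅∪∅=∅
  n5('bdced'): parent n4 fail=8; on 'd' 8→13→0 → fail=12;  out ∅∪{2}={2}
  n11('ceaea'): parent n10 fail=13; on 'a' 13 → fail=14;  out {1}∪{3}={1,3}
  n6('bdcedb'): parent n5 fail=12; on 'b' 12→0 → fail=1;  out {0}∪∅={0}

Run:
pos 0 'e': at 13
pos 1 'b': at 1 ·f
pos 2 'a': at 0 ·f
pos 3 'e': at 13
pos 4 'a': at 14  ** P3@[3:4]
pos 5 'e': at 13 ·f
pos 6 'd': at 12 ·f  ** P2@[6:6]
pos 7 'b': at 1 ·f
pos 8 'd': at 2  ** P2@[8:8]
pos 9 'c': at 3
pos 10 'e': at 4
pos 11 'd': at 5  ** P2@[11:11]
pos 12 'b': at 6  ** P0@[7:12]
pos 13 'a': at 0 ·f
pos 14 'e': at 13
pos 15 'c': at 7 ·f
pos 16 'e': at 8
pos 17 'a': at 9  ** P3@[16:17]
pos 18 'e': at 10
pos 19 'a': at 11  ** P1@[15:19],P3@[18:19]
pos 20 'a': at 0 ·f
pos 21 'c': at 7
pos 22 'd': at 12 ·f  ** P2@[22:22]
pos 23 'b': at 1 ·f
pos 24 'e': at 13 ·f
pos 25 'a': at 14  ** P3@[24:25]

All matches (sorted): [[4,3],[6,2],[8,2],[11,2],[12,0],[17,3],[19,1],[19,3],[22,2],[25,3]]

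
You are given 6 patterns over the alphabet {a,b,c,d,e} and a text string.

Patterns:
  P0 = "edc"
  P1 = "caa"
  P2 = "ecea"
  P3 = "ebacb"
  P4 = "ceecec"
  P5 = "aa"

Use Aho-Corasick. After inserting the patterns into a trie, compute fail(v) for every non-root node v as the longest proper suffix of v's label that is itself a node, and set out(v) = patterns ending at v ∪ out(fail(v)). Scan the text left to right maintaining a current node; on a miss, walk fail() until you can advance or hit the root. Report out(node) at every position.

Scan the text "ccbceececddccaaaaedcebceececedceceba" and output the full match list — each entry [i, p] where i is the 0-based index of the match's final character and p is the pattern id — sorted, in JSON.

Build:
Trie nodes:
  0='ε' goto a→19 c→4 e→1
  1='e' goto b→10 c→7 d→2
  2='ed' goto c→3
  3='edc' goto ·  ←P0
  4='c' goto a→5 e→14
  5='ca' goto a→6
  6='caa' goto ·  ←P1
  7='ec' goto e→8
  8='ece' goto a→9
  9='ecea' goto ·  ←P2
  10='eb' goto a→11
  11='eba' goto c→12
  12='ebac' goto b→13
  13='ebacb' goto ·  ←P3
  14='ce' goto e→15
  15='cee' goto c→16
  16='ceec' goto e→17
  17='ceece' goto c→18
  18='ceecec' goto ·  ←P4
  19='a' goto a→20
  20='aa' goto ·  ←P5

Failure links (BFS by depth):
  n1('e'): parent n0 fail=0; on 'e' 0 → fail=0;  out ∅∪∅=∅
  n4('c'): parent n0 fail=0; on 'c' 0 → fail=0;  out ∅∪∅=∅
  n19('a'): parent n0 fail=0; on 'a' 0 → fail=0;  out ∅∪∅=∅
  n2('ed'): parent n1 fail=0; on 'd' 0 → fail=0;  out ∅∪∅=∅
  n5('ca'): parent n4 fail=0; on 'a' 0 → fail=19;  out ∅∪∅=∅
  n7('ec'): parent n1 fail=0; on 'c' 0 → fail=4;  out ∅∪∅=∅
  n10('eb'): parent n1 fail=0; on 'b' 0 → fail=0;  out ∅∪∅=∅
  n14('ce'): parent n4 fail=0; on 'e' 0 → fail=1;  out ∅∪∅=∅
  n20('aa'): parent n19 fail=0; on 'a' 0 → fail=19;  out {5}∪∅={5}
  n3('edc'): parent n2 fail=0; on 'c' 0 → fail=4;  out {0}∪∅={0}
  n6('caa'): parent n5 fail=19; on 'a' 19 → fail=20;  out {1}∪{5}={1,5}
  n8('ece'): parent n7 fail=4; on 'e' 4 → fail=14;  out ∅∪∅=∅
  n11('eba'): parent n10 fail=0; on 'a' 0 → fail=19;  out ∅∪∅=∅
  n15('cee'): parent n14 fail=1; on 'e' 1→0 → fail=1;  out ∅∪∅=∅
  n9('ecea'): parent n8 fail=14; on 'a' 14→1→0 → fail=19;  out {2}∪∅={2}
  n12('ebac'): parent n11 fail=19; on 'c' 19→0 → fail=4;  out ∅∪∅=∅
  n16('ceec'): parent n15 fail=1; on 'c' 1 → fail=7;  out ∅∪∅=∅
  n13('ebacb'): parent n12 fail=4; on 'b' 4→0 → fail=0;  out {3}∪∅={3}
  n17('ceece'): parent n16 fail=7; on 'e' 7 → fail=8;  out ∅∪∅=∅
  n18('ceecec'): parent n17 fail=8; on 'c' 8→14→1 → fail=7;  out {4}∪∅={4}

Run:
[0] read 'c'  n0⇒n4
[1] read 'c'  n4⇒n4 (via fail)
[2] read 'b'  n4⇒n0 (via fail)
[3] read 'c'  n0⇒n4
[4] read 'e'  n4⇒n14
[5] read 'e'  n14⇒n15
[6] read 'c'  n15⇒n16
[7] read 'e'  n16⇒n17
[8] read 'c'  n17⇒n18  emit P4@[3:8]
[9] read 'd'  n18⇒n0 (via fail)
[10] read 'd'  n0⇒n0
[11] read 'c'  n0⇒n4
[12] read 'c'  n4⇒n4 (via fail)
[13] read 'a'  n4⇒n5
[14] read 'a'  n5⇒n6  emit P1@[12:14],P5@[13:14]
[15] read 'a'  n6⇒n20 (via fail)  emit P5@[14:15]
[16] read 'a'  n20⇒n20 (via fail)  emit P5@[15:16]
[17] read 'e'  n20⇒n1 (via fail)
[18] read 'd'  n1⇒n2
[19] read 'c'  n2⇒n3  emit P0@[17:19]
[20] read 'e'  n3⇒n14 (via fail)
[21] read 'b'  n14⇒n10 (via fail)
[22] read 'c'  n10⇒n4 (via fail)
[23] read 'e'  n4⇒n14
[24] read 'e'  n14⇒n15
[25] read 'c'  n15⇒n16
[26] read 'e'  n16⇒n17
[27] read 'c'  n17⇒n18  emit P4@[22:27]
[28] read 'e'  n18⇒n8 (via fail)
[29] read 'd'  n8⇒n2 (via fail)
[30] read 'c'  n2⇒n3  emit P0@[28:30]
[31] read 'e'  n3⇒n14 (via fail)
[32] read 'c'  n14⇒n7 (via fail)
[33] read 'e'  n7⇒n8
[34] read 'b'  n8⇒n10 (via fail)
[35] read 'a'  n10⇒n11

Result: [[8,4],[14,1],[14,5],[15,5],[16,5],[19,0],[27,4],[30,0]]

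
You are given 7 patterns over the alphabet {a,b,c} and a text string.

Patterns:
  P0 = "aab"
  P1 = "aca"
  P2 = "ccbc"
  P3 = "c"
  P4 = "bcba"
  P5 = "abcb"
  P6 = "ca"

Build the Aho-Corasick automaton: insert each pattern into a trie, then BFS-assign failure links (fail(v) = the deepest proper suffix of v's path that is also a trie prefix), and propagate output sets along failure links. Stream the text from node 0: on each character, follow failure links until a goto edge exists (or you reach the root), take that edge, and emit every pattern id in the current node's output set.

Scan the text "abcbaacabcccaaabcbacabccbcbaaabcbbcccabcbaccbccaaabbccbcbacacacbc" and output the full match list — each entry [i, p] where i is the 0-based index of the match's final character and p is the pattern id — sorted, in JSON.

Construct AC machine:
Trie nodes:
  n0 'ε': a→1 b→10 c→6
  n1 'a': a→2 b→14 c→4
  n2 'aa': b→3
  n3 'aab': ·  ←P0
  n4 'ac': a→5
  n5 'aca': ·  ←P1
  n6 'c': a→17 c→7  ←P3
  n7 'cc': b→8
  n8 'ccb': c→9
  n9 'ccbc': ·  ←P2
  n10 'b': c→11
  n11 'bc': b→12
  n12 'bcb': a→13
  n13 'bcba': ·  ←P4
  n14 'ab': c→15
  n15 'abc': b→16
  n16 'abcb': ·  ←P5
  n17 'ca': ·  ←P6

BFS fail/out derivation:
  fail(1) 'a': from fail(0)=0 chase 'a': 0 ⇒ 0;  out=∅∪out(0)=∅
  fail(6) 'c': from fail(0)=0 chase 'c': 0 ⇒ 0;  out={3}∪out(0)={3}
  fail(10) 'b': from fail(0)=0 chase 'b': 0 ⇒ 0;  out=∅∪out(0)=∅
  fail(2) 'aa': from fail(1)=0 chase 'a': 0 ⇒ 1;  out=∅∪out(1)=∅
  fail(4) 'ac': from fail(1)=0 chase 'c': 0 ⇒ 6;  out=∅∪out(6)={3}
  fail(7) 'cc': from fail(6)=0 chase 'c': 0 ⇒ 6;  out=∅∪out(6)={3}
  fail(11) 'bc': from fail(10)=0 chase 'c': 0 ⇒ 6;  out=∅∪out(6)={3}
  fail(14) 'ab': from fail(1)=0 chase 'b': 0 ⇒ 10;  out=∅∪out(10)=∅
  fail(17) 'ca': from fail(6)=0 chase 'a': 0 ⇒ 1;  out={6}∪out(1)={6}
  fail(3) 'aab': from fail(2)=1 chase 'b': 1 ⇒ 14;  out={0}∪out(14)={0}
  fail(5) 'aca': from fail(4)=6 chase 'a': 6 ⇒ 17;  out={1}∪out(17)={1,6}
  fail(8) 'ccb': from fail(7)=6 chase 'b': 6→0 ⇒ 10;  out=∅∪out(10)=∅
  fail(12) 'bcb': from fail(11)=6 chase 'b': 6→0 ⇒ 10;  out=∅∪out(10)=∅
  fail(15) 'abc': from fail(14)=10 chase 'c': 10 ⇒ 11;  out=∅∪out(11)={3}
  fail(9) 'ccbc': from fail(8)=10 chase 'c': 10 ⇒ 11;  out={2}∪out(11)={2,3}
  fail(13) 'bcba': from fail(12)=10 chase 'a': 10→0 ⇒ 1;  out={4}∪out(1)={4}
  fail(16) 'abcb': from fail(15)=11 chase 'b': 11 ⇒ 12;  out={5}∪out(12)={5}

Run:
i=0 'a': node 0→1
i=1 'b': node 1→14
i=2 'c': node 14→15  → match P3@[2:2]
i=3 'b': node 15→16  → match P5@[0:3]
i=4 'a': node 16→13 ·f  → match P4@[1:4]
i=5 'a': node 13→2 ·f
i=6 'c': node 2→4 ·f  → match P3@[6:6]
i=7 'a': node 4→5  → match P1@[5:7],P6@[6:7]
i=8 'b': node 5→14 ·f
i=9 'c': node 14→15  → match P3@[9:9]
i=10 'c': node 15→7 ·f  → match P3@[10:10]
i=11 'c': node 7→7 ·f  → match P3@[11:11]
i=12 'a': node 7→17 ·f  → match P6@[11:12]
i=13 'a': node 17→2 ·f
i=14 'a': node 2→2 ·f
i=15 'b': node 2→3  → match P0@[13:15]
i=16 'c': node 3→15 ·f  → match P3@[16:16]
i=17 'b': node 15→16  → match P5@[14:17]
i=18 'a': node 16→13 ·f  → match P4@[15:18]
i=19 'c': node 13→4 ·f  → match P3@[19:19]
i=20 'a': node 4→5  → match P1@[18:20],P6@[19:20]
i=21 'b': node 5→14 ·f
i=22 'c': node 14→15  → match P3@[22:22]
i=23 'c': node 15→7 ·f  → match P3@[23:23]
i=24 'b': node 7→8
i=25 'c': node 8→9  → match P2@[22:25],P3@[25:25]
i=26 'b': node 9→12 ·f
i=27 'a': node 12→13  → match P4@[24:27]
i=28 'a': node 13→2 ·f
i=29 'a': node 2→2 ·f
i=30 'b': node 2→3  → match P0@[28:30]
i=31 'c': node 3→15 ·f  → match P3@[31:31]
i=32 'b': node 15→16  → match P5@[29:32]
i=33 'b': node 16→10 ·f
i=34 'c': node 10→11  → match P3@[34:34]
i=35 'c': node 11→7 ·f  → match P3@[35:35]
i=36 'c': node 7→7 ·f  → match P3@[36:36]
i=37 'a': node 7→17 ·f  → match P6@[36:37]
i=38 'b': node 17→14 ·f
i=39 'c': node 14→15  → match P3@[39:39]
i=40 'b': node 15→16  → match P5@[37:40]
i=41 'a': node 16→13 ·f  → match P4@[38:41]
i=42 'c': node 13→4 ·f  → match P3@[42:42]
i=43 'c': node 4→7 ·f  → match P3@[43:43]
i=44 'b': node 7→8
i=45 'c': node 8→9  → match P2@[42:45],P3@[45:45]
i=46 'c': node 9→7 ·f  → match P3@[46:46]
i=47 'a': node 7→17 ·f  → match P6@[46:47]
i=48 'a': node 17→2 ·f
i=49 'a': node 2→2 ·f
i=50 'b': node 2→3  → match P0@[48:50]
i=51 'b': node 3→10 ·f
i=52 'c': node 10→11  → match P3@[52:52]
i=53 'c': node 11→7 ·f  → match P3@[53:53]
i=54 'b': node 7→8
i=55 'c': node 8→9  → match P2@[52:55],P3@[55:55]
i=56 'b': node 9→12 ·f
i=57 'a': node 12→13  → match P4@[54:57]
i=58 'c': node 13→4 ·f  → match P3@[58:58]
i=59 'a': node 4→5  → match P1@[57:59],P6@[58:59]
i=60 'c': node 5→4 ·f  → match P3@[60:60]
i=61 'a': node 4→5  → match P1@[59:61],P6@[60:61]
i=62 'c': node 5→4 ·f  → match P3@[62:62]
i=63 'b': node 4→10 ·f
i=64 'c': node 10→11  → match P3@[64:64]

All matches (sorted): [[2,3],[3,5],[4,4],[6,3],[7,1],[7,6],[9,3],[10,3],[11,3],[12,6],[15,0],[16,3],[17,5],[18,4],[19,3],[20,1],[20,6],[22,3],[23,3],[25,2],[25,3],[27,4],[30,0],[31,3],[32,5],[34,3],[35,3],[36,3],[37,6],[39,3],[40,5],[41,4],[42,3],[43,3],[45,2],[45,3],[46,3],[47,6],[50,0],[52,3],[53,3],[55,2],[55,3],[57,4],[58,3],[59,1],[59,6],[60,3],[61,1],[61,6],[62,3],[64,3]]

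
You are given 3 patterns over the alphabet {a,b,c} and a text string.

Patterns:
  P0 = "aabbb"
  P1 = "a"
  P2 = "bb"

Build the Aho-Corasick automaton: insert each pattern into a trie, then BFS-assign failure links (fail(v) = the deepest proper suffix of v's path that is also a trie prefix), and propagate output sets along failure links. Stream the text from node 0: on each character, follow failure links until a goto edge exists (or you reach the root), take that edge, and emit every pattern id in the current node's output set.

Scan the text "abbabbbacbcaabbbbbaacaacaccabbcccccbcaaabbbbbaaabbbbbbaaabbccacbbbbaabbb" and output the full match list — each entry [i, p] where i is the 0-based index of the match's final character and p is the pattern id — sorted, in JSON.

Construct AC machine:
Trie nodes:
  0='ε' goto a→1 b→6
  1='a' goto a→2  [P1 ends]
  2='aa' goto b→3
  3='aab' goto b→4
  4='aabb' goto b→5
  5='aabbb' goto ·  [P0 ends]
  6='b' goto b→7
  7='bb' goto ·  [P2 ends]

Failure links (BFS by depth):
  n1('a'): parent n0 fail=0; on 'a' 0 → fail=0;  out {1}∪∅={1}
  n6('b'): parent n0 fail=0; on 'b' 0 → fail=0;  out ∅∪∅=∅
  n2('aa'): parent n1 fail=0; on 'a' 0 → fail=1;  out ∅∪{1}={1}
  n7('bb'): parent n6 fail=0; on 'b' 0 → fail=6;  out {2}∪∅={2}
  n3('aab'): parent n2 fail=1; on 'b' 1→0 → fail=6;  out ∅∪∅=∅
  n4('aabb'): parent n3 fail=6; on 'b' 6 → fail=7;  out ∅∪{2}={2}
  n5('aabbb'): parent n4 fail=7; on 'b' 7→6 → fail=7;  out {0}∪{2}={0,2}

Text stream:
i=0 'a': node 0→1  → match P1@[0:0]
i=1 'b': node 1→6 ·f
i=2 'b': node 6→7  → match P2@[1:2]
i=3 'a': node 7→1 ·f  → match P1@[3:3]
i=4 'b': node 1→6 ·f
i=5 'b': node 6→7  → match P2@[4:5]
i=6 'b': node 7→7 ·f  → match P2@[5:6]
i=7 'a': node 7→1 ·f  → match P1@[7:7]
i=8 'c': node 1→0 ·f
i=9 'b': node 0→6
i=10 'c': node 6→0 ·f
i=11 'a': node 0→1  → match P1@[11:11]
i=12 'a': node 1→2  → match P1@[12:12]
i=13 'b': node 2→3
i=14 'b': node 3→4  → match P2@[13:14]
i=15 'b': node 4→5  → match P0@[11:15],P2@[14:15]
i=16 'b': node 5→7 ·f  → match P2@[15:16]
i=17 'b': node 7→7 ·f  → match P2@[16:17]
i=18 'a': node 7→1 ·f  → match P1@[18:18]
i=19 'a': node 1→2  → match P1@[19:19]
i=20 'c': node 2→0 ·f
i=21 'a': node 0→1  → match P1@[21:21]
i=22 'a': node 1→2  → match P1@[22:22]
i=23 'c': node 2→0 ·f
i=24 'a': node 0→1  → match P1@[24:24]
i=25 'c': node 1→0 ·f
i=26 'c': node 0→0
i=27 'a': node 0→1  → match P1@[27:27]
i=28 'b': node 1→6 ·f
i=29 'b': node 6→7  → match P2@[28:29]
i=30 'c': node 7→0 ·f
i=31 'c': node 0→0
i=32 'c': node 0→0
i=33 'c': node 0→0
i=34 'c': node 0→0
i=35 'b': node 0→6
i=36 'c': node 6→0 ·f
i=37 'a': node 0→1  → match P1@[37:37]
i=38 'a': node 1→2  → match P1@[38:38]
i=39 'a': node 2→2 ·f  → match P1@[39:39]
i=40 'b': node 2→3
i=41 'b': node 3→4  → match P2@[40:41]
i=42 'b': node 4→5  → match P0@[38:42],P2@[41:42]
i=43 'b': node 5→7 ·f  → match P2@[42:43]
i=44 'b': node 7→7 ·f  → match P2@[43:44]
i=45 'a': node 7→1 ·f  → match P1@[45:45]
i=46 'a': node 1→2  → match P1@[46:46]
i=47 'a': node 2→2 ·f  → match P1@[47:47]
i=48 'b': node 2→3
i=49 'b': node 3→4  → match P2@[48:49]
i=50 'b': node 4→5  → match P0@[46:50],P2@[49:50]
i=51 'b': node 5→7 ·f  → match P2@[50:51]
i=52 'b': node 7→7 ·f  → match P2@[51:52]
i=53 'b': node 7→7 ·f  → match P2@[52:53]
i=54 'a': node 7→1 ·f  → match P1@[54:54]
i=55 'a': node 1→2  → match P1@[55:55]
i=56 'a': node 2→2 ·f  → match P1@[56:56]
i=57 'b': node 2→3
i=58 'b': node 3→4  → match P2@[57:58]
i=59 'c': node 4→0 ·f
i=60 'c': node 0→0
i=61 'a': node 0→1  → match P1@[61:61]
i=62 'c': node 1→0 ·f
i=63 'b': node 0→6
i=64 'b': node 6→7  → match P2@[63:64]
i=65 'b': node 7→7 ·f  → match P2@[64:65]
i=66 'b': node 7→7 ·f  → match P2@[65:66]
i=67 'a': node 7→1 ·f  → match P1@[67:67]
i=68 'a': node 1→2  → match P1@[68:68]
i=69 'b': node 2→3
i=70 'b': node 3→4  → match P2@[69:70]
i=71 'b': node 4→5  → match P0@[67:71],P2@[70:71]

Matches: [[0,1],[2,2],[3,1],[5,2],[6,2],[7,1],[11,1],[12,1],[14,2],[15,0],[15,2],[16,2],[17,2],[18,1],[19,1],[21,1],[22,1],[24,1],[27,1],[29,2],[37,1],[38,1],[39,1],[41,2],[42,0],[42,2],[43,2],[44,2],[45,1],[46,1],[47,1],[49,2],[50,0],[50,2],[51,2],[52,2],[53,2],[54,1],[55,1],[56,1],[58,2],[61,1],[64,2],[65,2],[66,2],[67,1],[68,1],[70,2],[71,0],[71,2]]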